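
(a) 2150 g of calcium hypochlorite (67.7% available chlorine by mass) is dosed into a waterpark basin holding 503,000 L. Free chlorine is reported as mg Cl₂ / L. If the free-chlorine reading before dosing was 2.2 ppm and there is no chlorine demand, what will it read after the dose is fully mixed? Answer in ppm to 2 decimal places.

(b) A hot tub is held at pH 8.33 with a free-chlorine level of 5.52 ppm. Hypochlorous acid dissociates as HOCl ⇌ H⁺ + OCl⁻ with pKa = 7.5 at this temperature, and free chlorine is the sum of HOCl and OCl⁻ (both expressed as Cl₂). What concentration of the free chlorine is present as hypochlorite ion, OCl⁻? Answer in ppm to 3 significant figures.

(a) Available chlorine delivered: 2150 g × 0.677 = 1456 g as Cl₂.
(a) Concentration rise: 1456 g / 503,000 L = 2.894 mg/L = 2.89 ppm.
(a) Final FC: 2.2 + 2.89 = 5.09 ppm.

(b) [OCl⁻]/[HOCl] = 10^(pH − pKa) = 10^(8.33 − 7.5) = 10^0.83 = 6.761.
(b) Fraction as HOCl = 1 / (1 + 6.761) = 0.1289.
(b) OCl⁻ = (1 − 0.1289) × 5.52 ppm = 4.809 ppm.

(a) 5.09 ppm; (b) 4.81 ppm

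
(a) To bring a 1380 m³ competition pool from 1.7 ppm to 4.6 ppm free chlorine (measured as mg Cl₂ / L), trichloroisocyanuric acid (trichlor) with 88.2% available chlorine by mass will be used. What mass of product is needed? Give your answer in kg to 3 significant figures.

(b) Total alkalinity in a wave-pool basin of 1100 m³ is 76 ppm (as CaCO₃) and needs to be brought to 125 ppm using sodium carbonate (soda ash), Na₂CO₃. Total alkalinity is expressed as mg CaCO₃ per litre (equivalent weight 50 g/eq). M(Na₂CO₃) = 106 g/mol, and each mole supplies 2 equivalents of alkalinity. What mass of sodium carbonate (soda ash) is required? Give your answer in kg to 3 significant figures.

(a) 4.54 kg; (b) 57.1 kg

(a) Volume: 1380 m³ = 1,380,000 L.
(a) Chlorine deficit: 4.6 − 1.7 = 2.9 ppm = 2.9 mg/L as Cl₂.
(a) Cl₂ equivalent needed: 2.9 mg/L × 1,380,000 L = 4,002,000 mg = 4002 g.
(a) Product at 88.2% available chlorine: 4002 / 0.882 = 4537 g.

(b) Volume: 1100 m³ = 1,100,000 L.
(b) Alkalinity to add: (125 − 76) = 49 mg/L as CaCO₃ × 1,100,000 L = 53,900 g as CaCO₃.
(b) Equivalents: 53,900 g ÷ 50 g/eq = 1078 eq.
(b) Each mole of Na₂CO₃ supplies 2 eq, so 1078 / 2 = 539 mol.
(b) Mass: 539 mol × 106 g/mol = 57,130 g.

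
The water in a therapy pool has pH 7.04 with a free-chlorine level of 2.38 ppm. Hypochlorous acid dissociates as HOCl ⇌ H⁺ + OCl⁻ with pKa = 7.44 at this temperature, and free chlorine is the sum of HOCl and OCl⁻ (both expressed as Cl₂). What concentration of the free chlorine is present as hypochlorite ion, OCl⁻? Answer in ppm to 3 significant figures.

0.678 ppm

[OCl⁻]/[HOCl] = 10^(pH − pKa) = 10^(7.04 − 7.44) = 10^-0.40 = 0.3981.
Fraction as HOCl = 1 / (1 + 0.3981) = 0.7153.
OCl⁻ = (1 − 0.7153) × 2.38 ppm = 0.6777 ppm.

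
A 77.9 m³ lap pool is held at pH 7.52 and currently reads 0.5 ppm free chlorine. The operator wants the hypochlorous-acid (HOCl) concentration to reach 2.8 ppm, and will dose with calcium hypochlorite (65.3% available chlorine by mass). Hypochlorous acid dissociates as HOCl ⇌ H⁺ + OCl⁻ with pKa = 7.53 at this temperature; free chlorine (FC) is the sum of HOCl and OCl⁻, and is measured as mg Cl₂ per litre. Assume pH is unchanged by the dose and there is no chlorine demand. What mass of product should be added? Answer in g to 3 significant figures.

Volume: 77.9 m³ = 77,900 L.
[OCl⁻]/[HOCl] = 10^(pH − pKa) = 10^(7.52 − 7.53) = 0.9772; fraction as HOCl = 1/(1 + 0.9772) = 0.5058.
Free chlorine required for 2.8 ppm HOCl: 2.8 / 0.5058 = 5.536 ppm.
FC to add: 5.536 − 0.5 = 5.036 mg/L as Cl₂.
Cl₂ equivalent: 5.036 mg/L × 77,900 L = 392.3 g.
Product at 65.3% available Cl: 392.3 / 0.653 = 600.8 g.

601 g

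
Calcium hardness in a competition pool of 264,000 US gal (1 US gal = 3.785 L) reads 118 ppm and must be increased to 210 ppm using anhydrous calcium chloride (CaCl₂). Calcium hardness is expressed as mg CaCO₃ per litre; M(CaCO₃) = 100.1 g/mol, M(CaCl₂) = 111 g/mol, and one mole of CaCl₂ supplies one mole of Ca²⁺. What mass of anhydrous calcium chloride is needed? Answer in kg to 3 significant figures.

Volume: 264,000 US gal × 3.785 L/gal = 999,240 L.
Hardness to add: (210 − 118) = 92 mg/L as CaCO₃ × 999,240 L = 91,930 g as CaCO₃.
Moles of Ca²⁺ (1 mol Ca²⁺ ≡ 1 mol CaCO₃): 91,930 / 100.1 g/mol = 918.4 mol.
Mass of CaCl₂: 918.4 × 111 = 101,900 g.

102 kg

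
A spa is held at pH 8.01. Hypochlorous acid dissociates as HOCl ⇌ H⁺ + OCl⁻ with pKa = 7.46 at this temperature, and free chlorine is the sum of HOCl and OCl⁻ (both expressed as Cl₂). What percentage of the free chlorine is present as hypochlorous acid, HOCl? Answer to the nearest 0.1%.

22.0%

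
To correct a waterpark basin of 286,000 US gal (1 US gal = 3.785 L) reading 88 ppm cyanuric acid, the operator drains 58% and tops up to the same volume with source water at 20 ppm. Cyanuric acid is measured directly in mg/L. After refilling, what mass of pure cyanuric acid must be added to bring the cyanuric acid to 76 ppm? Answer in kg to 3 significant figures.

29.7 kg

Volume: 286,000 US gal × 3.785 L/gal = 1,082,510 L.
After draining 58% and refilling: 88 × 0.42 + 20 × 0.58 = 48.56 ppm.
Deficit to target: 76 − 48.56 = 27.44 mg/L.
Mass: 27.44 mg/L × 1,082,510 L = 29,700 g cyanuric acid.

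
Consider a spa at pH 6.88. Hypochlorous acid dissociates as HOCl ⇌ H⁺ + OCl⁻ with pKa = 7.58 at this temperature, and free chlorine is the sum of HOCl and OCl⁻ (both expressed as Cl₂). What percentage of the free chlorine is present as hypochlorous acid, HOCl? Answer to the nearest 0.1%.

83.4%

[OCl⁻]/[HOCl] = 10^(pH − pKa) = 10^(6.88 − 7.58) = 10^-0.70 = 0.1995.
Fraction as HOCl = 1 / (1 + 0.1995) = 0.8337.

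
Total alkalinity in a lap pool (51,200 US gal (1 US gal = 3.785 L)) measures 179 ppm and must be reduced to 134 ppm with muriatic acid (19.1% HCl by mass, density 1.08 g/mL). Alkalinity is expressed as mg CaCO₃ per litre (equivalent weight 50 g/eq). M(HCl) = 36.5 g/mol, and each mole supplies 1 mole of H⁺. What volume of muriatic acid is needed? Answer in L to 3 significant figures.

Volume: 51,200 US gal × 3.785 L/gal = 193,792 L.
Alkalinity to neutralize: (179 − 134) = 45 mg/L as CaCO₃ × 193,792 L = 8721 g as CaCO₃.
Equivalents of H⁺ required: 8721 ÷ 50 g/eq = 174.4 eq = 174.4 mol HCl.
Mass of HCl: 174.4 × 36.5 = 6366 g.
Mass of 19.1% solution: 6366 / 0.191 = 33,330 g.
Volume: 33,330 g ÷ 1.08 g/mL = 30,860 mL.

30.9 L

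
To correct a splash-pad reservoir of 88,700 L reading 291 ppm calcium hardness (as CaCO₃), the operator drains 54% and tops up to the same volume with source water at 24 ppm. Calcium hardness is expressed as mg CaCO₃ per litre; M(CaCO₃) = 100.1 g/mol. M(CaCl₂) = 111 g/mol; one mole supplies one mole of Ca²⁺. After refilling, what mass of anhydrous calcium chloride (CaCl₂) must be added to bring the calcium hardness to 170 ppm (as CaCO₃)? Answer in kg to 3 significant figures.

2.28 kg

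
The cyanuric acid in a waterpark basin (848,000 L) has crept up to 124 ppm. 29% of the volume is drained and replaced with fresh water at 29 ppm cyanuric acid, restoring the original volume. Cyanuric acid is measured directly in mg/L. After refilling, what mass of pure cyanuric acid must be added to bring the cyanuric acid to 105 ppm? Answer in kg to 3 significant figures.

After draining 29% and refilling: 124 × 0.71 + 29 × 0.29 = 96.45 ppm.
Deficit to target: 105 − 96.45 = 8.55 mg/L.
Mass: 8.55 mg/L × 848,000 L = 7250 g cyanuric acid.

7.25 kg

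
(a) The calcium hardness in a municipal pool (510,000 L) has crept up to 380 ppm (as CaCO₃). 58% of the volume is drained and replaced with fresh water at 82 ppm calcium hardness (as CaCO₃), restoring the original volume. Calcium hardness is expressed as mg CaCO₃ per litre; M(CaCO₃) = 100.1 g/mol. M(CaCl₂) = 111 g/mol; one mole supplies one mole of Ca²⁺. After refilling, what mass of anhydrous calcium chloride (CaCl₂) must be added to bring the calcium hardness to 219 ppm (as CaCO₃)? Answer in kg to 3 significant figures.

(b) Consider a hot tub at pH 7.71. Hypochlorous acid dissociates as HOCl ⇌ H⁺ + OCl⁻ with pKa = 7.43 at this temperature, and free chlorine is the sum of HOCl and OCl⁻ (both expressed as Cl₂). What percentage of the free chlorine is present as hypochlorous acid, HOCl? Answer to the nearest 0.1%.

(a) After draining 58% and refilling: 380 × 0.42 + 82 × 0.58 = 207.16 ppm.
(a) Deficit to target: 219 − 207.16 = 11.84 mg/L.
(a) As CaCO₃: 11.84 mg/L × 510,000 L = 6038 g; ÷ 100.1 = 60.32 mol Ca²⁺.
(a) Mass: 60.32 × 111 = 6696 g.

(b) [OCl⁻]/[HOCl] = 10^(pH − pKa) = 10^(7.71 − 7.43) = 10^0.28 = 1.905.
(b) Fraction as HOCl = 1 / (1 + 1.905) = 0.3442.

(a) 6.70 kg; (b) 34.4%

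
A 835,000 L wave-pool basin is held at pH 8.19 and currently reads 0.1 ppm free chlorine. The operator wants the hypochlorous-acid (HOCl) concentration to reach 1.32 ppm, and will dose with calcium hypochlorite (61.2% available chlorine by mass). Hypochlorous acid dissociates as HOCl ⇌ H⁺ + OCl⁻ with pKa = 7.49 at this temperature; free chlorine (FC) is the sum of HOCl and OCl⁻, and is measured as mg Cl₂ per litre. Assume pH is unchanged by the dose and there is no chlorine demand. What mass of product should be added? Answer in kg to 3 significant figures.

[OCl⁻]/[HOCl] = 10^(pH − pKa) = 10^(8.19 − 7.49) = 5.012; fraction as HOCl = 1/(1 + 5.012) = 0.1663.
Free chlorine required for 1.32 ppm HOCl: 1.32 / 0.1663 = 7.936 ppm.
FC to add: 7.936 − 0.1 = 7.836 mg/L as Cl₂.
Cl₂ equivalent: 7.836 mg/L × 835,000 L = 6543 g.
Product at 61.2% available Cl: 6543 / 0.612 = 10,690 g.

10.7 kg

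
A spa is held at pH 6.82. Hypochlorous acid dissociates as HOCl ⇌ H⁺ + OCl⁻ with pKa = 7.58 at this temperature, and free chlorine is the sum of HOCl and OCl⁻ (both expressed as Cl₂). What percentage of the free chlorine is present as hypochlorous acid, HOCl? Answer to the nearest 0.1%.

85.2%

[OCl⁻]/[HOCl] = 10^(pH − pKa) = 10^(6.82 − 7.58) = 10^-0.76 = 0.1738.
Fraction as HOCl = 1 / (1 + 0.1738) = 0.8519.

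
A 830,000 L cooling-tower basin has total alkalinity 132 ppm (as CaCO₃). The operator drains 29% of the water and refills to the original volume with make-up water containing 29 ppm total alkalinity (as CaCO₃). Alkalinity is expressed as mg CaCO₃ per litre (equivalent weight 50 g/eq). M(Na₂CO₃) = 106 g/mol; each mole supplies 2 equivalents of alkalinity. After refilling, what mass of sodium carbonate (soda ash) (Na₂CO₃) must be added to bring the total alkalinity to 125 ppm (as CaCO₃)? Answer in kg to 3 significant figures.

20.1 kg

After draining 29% and refilling: 132 × 0.71 + 29 × 0.29 = 102.13 ppm.
Deficit to target: 125 − 102.13 = 22.87 mg/L.
As CaCO₃: 22.87 mg/L × 830,000 L = 18,980 g; ÷ 50 g/eq ÷ 2 = 189.8 mol Na₂CO₃.
Mass: 189.8 × 106 = 20,120 g.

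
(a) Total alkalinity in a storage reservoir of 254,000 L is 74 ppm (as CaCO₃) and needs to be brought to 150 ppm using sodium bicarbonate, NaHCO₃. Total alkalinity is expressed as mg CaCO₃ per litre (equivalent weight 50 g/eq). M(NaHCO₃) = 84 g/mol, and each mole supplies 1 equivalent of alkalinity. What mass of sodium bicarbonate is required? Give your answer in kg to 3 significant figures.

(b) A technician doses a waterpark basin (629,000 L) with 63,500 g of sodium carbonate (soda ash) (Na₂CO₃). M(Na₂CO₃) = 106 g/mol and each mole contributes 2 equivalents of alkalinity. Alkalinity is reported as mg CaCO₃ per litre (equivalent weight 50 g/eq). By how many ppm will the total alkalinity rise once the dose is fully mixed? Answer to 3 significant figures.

(a) 32.4 kg; (b) 95.2 ppm

(a) Alkalinity to add: (150 − 74) = 76 mg/L as CaCO₃ × 254,000 L = 19,300 g as CaCO₃.
(a) Equivalents: 19,300 g ÷ 50 g/eq = 386.1 eq.
(a) NaHCO₃ supplies 1 eq per mole → 386.1 mol.
(a) Mass: 386.1 mol × 84 g/mol = 32,430 g.

(b) Moles of Na₂CO₃: 63,500 g ÷ 106 g/mol = 599.1 mol → 1198 eq of alkalinity.
(b) As CaCO₃: 1198 eq × 50 g/eq = 59,910 g.
(b) Rise: 59,910 g / 629,000 L × 1000 = 95.24 mg/L.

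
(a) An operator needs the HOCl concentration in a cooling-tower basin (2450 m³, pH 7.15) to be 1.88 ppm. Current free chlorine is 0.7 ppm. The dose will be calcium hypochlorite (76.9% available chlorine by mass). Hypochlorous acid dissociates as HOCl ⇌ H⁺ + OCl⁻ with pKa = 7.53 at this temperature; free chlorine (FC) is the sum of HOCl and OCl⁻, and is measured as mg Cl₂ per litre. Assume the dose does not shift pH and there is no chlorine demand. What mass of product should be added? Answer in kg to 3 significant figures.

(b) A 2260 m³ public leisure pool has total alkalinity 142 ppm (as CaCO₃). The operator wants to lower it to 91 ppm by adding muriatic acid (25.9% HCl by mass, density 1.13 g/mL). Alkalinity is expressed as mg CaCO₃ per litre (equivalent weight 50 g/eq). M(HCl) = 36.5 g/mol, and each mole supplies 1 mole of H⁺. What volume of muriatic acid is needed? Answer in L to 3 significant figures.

(a) Volume: 2450 m³ = 2,450,000 L.
(a) [OCl⁻]/[HOCl] = 10^(pH − pKa) = 10^(7.15 − 7.53) = 0.4169; fraction as HOCl = 1/(1 + 0.4169) = 0.7058.
(a) Free chlorine required for 1.88 ppm HOCl: 1.88 / 0.7058 = 2.664 ppm.
(a) FC to add: 2.664 − 0.7 = 1.964 mg/L as Cl₂.
(a) Cl₂ equivalent: 1.964 mg/L × 2,450,000 L = 4811 g.
(a) Product at 76.9% available Cl: 4811 / 0.769 = 6256 g.

(b) Volume: 2260 m³ = 2,260,000 L.
(b) Alkalinity to neutralize: (142 − 91) = 51 mg/L as CaCO₃ × 2,260,000 L = 115,300 g as CaCO₃.
(b) Equivalents of H⁺ required: 115,300 ÷ 50 g/eq = 2305 eq = 2305 mol HCl.
(b) Mass of HCl: 2305 × 36.5 = 84,140 g.
(b) Mass of 25.9% solution: 84,140 / 0.259 = 324,900 g.
(b) Volume: 324,900 g ÷ 1.13 g/mL = 287,500 mL.

(a) 6.26 kg; (b) 287 L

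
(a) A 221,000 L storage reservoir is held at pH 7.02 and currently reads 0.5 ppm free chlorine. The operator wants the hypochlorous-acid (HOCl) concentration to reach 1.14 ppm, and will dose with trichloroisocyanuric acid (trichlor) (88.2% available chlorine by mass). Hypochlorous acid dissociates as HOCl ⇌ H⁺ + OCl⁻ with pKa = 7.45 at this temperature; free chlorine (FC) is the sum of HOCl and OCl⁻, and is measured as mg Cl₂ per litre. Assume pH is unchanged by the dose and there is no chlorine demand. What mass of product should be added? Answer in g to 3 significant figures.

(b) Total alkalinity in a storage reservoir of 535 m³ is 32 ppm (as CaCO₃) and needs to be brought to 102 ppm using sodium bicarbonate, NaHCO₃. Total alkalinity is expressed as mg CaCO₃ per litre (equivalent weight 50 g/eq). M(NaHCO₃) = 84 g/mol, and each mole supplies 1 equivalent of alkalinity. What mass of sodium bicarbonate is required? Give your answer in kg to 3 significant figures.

(a) [OCl⁻]/[HOCl] = 10^(pH − pKa) = 10^(7.02 − 7.45) = 0.3715; fraction as HOCl = 1/(1 + 0.3715) = 0.7291.
(a) Free chlorine required for 1.14 ppm HOCl: 1.14 / 0.7291 = 1.564 ppm.
(a) FC to add: 1.564 − 0.5 = 1.064 mg/L as Cl₂.
(a) Cl₂ equivalent: 1.064 mg/L × 221,000 L = 235 g.
(a) Product at 88.2% available Cl: 235 / 0.882 = 266.5 g.

(b) Volume: 535 m³ = 535,000 L.
(b) Alkalinity to add: (102 − 32) = 70 mg/L as CaCO₃ × 535,000 L = 37,450 g as CaCO₃.
(b) Equivalents: 37,450 g ÷ 50 g/eq = 749 eq.
(b) NaHCO₃ supplies 1 eq per mole → 749 mol.
(b) Mass: 749 mol × 84 g/mol = 62,920 g.

(a) 266 g; (b) 62.9 kg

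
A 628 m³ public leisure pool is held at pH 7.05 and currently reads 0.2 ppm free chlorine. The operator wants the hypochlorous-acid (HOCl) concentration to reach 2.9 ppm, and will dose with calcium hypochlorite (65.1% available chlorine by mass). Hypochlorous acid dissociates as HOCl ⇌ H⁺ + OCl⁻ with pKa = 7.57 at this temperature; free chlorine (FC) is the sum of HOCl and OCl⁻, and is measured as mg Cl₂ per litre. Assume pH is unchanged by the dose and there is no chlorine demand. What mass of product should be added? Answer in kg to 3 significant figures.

3.45 kg

Volume: 628 m³ = 628,000 L.
[OCl⁻]/[HOCl] = 10^(pH − pKa) = 10^(7.05 − 7.57) = 0.302; fraction as HOCl = 1/(1 + 0.302) = 0.7681.
Free chlorine required for 2.9 ppm HOCl: 2.9 / 0.7681 = 3.776 ppm.
FC to add: 3.776 − 0.2 = 3.576 mg/L as Cl₂.
Cl₂ equivalent: 3.576 mg/L × 628,000 L = 2246 g.
Product at 65.1% available Cl: 2246 / 0.651 = 3449 g.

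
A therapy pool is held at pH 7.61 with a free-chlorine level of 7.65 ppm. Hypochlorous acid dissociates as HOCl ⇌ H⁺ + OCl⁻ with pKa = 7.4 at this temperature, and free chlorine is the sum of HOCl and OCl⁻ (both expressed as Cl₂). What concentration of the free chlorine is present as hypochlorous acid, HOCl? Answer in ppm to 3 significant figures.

[OCl⁻]/[HOCl] = 10^(pH − pKa) = 10^(7.61 − 7.4) = 10^0.21 = 1.622.
Fraction as HOCl = 1 / (1 + 1.622) = 0.3814.
HOCl = 0.3814 × 7.65 ppm = 2.918 ppm.

2.92 ppm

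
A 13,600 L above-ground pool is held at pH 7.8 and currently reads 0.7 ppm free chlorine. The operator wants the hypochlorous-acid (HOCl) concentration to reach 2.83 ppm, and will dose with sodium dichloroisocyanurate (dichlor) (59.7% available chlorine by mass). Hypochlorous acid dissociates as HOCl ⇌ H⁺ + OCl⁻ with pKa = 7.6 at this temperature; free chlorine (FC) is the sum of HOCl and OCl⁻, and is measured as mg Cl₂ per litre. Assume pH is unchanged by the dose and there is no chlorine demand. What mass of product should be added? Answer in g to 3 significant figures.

[OCl⁻]/[HOCl] = 10^(pH − pKa) = 10^(7.8 − 7.6) = 1.585; fraction as HOCl = 1/(1 + 1.585) = 0.3869.
Free chlorine required for 2.83 ppm HOCl: 2.83 / 0.3869 = 7.315 ppm.
FC to add: 7.315 − 0.7 = 6.615 mg/L as Cl₂.
Cl₂ equivalent: 6.615 mg/L × 13,600 L = 89.97 g.
Product at 59.7% available Cl: 89.97 / 0.597 = 150.7 g.

151 g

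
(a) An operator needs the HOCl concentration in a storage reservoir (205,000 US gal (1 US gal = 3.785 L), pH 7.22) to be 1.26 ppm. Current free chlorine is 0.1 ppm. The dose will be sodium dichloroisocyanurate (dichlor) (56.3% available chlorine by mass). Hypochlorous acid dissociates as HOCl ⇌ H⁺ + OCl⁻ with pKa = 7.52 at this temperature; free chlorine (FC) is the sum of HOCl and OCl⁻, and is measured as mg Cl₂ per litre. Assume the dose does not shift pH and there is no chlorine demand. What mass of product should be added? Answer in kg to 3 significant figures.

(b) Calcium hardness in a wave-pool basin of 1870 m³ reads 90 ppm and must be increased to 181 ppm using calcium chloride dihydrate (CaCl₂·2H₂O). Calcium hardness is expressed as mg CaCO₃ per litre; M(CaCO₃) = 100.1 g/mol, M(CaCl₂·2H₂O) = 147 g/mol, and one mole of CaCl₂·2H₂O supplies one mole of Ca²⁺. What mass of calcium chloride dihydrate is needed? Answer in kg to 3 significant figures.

(a) Volume: 205,000 US gal × 3.785 L/gal = 775,925 L.
(a) [OCl⁻]/[HOCl] = 10^(pH − pKa) = 10^(7.22 − 7.52) = 0.5012; fraction as HOCl = 1/(1 + 0.5012) = 0.6661.
(a) Free chlorine required for 1.26 ppm HOCl: 1.26 / 0.6661 = 1.891 ppm.
(a) FC to add: 1.891 − 0.1 = 1.791 mg/L as Cl₂.
(a) Cl₂ equivalent: 1.791 mg/L × 775,925 L = 1390 g.
(a) Product at 56.3% available Cl: 1390 / 0.563 = 2469 g.

(b) Volume: 1870 m³ = 1,870,000 L.
(b) Hardness to add: (181 − 90) = 91 mg/L as CaCO₃ × 1,870,000 L = 170,200 g as CaCO₃.
(b) Moles of Ca²⁺ (1 mol Ca²⁺ ≡ 1 mol CaCO₃): 170,200 / 100.1 g/mol = 1700 mol.
(b) Mass of CaCl₂·2H₂O: 1700 × 147 = 249,900 g.

(a) 2.47 kg; (b) 250 kg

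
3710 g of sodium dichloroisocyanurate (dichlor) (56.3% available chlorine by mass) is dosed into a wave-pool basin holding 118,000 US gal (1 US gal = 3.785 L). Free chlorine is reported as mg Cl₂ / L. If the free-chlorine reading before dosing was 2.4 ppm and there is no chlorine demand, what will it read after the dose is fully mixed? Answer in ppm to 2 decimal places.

7.08 ppm

Volume: 118,000 US gal × 3.785 L/gal = 446,630 L.
Available chlorine delivered: 3710 g × 0.563 = 2089 g as Cl₂.
Concentration rise: 2089 g / 446,630 L = 4.677 mg/L = 4.68 ppm.
Final FC: 2.4 + 4.68 = 7.08 ppm.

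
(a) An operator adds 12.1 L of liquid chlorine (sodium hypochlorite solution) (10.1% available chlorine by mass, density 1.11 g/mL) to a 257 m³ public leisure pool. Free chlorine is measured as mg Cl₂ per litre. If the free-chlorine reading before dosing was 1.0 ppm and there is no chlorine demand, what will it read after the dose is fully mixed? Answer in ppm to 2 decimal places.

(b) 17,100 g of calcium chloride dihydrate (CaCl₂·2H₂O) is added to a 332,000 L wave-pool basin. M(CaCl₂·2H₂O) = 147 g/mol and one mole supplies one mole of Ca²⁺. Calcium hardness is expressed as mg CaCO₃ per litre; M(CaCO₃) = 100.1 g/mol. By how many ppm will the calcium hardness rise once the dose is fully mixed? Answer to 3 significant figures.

(a) Volume: 257 m³ = 257,000 L.
(a) Mass of solution: 12.1 L × 1000 mL/L × 1.11 g/mL = 13,430 g.
(a) Available chlorine delivered: 13,430 g × 0.101 = 1357 g as Cl₂.
(a) Concentration rise: 1357 g / 257,000 L = 5.278 mg/L = 5.28 ppm.
(a) Final FC: 1.0 + 5.28 = 6.28 ppm.

(b) Moles of Ca²⁺: 17,100 g ÷ 147 g/mol = 116.3 mol.
(b) As CaCO₃: 116.3 mol × 100.1 g/mol = 11,640 g.
(b) Rise: 11,640 g / 332,000 L × 1000 = 35.07 mg/L.

(a) 6.28 ppm; (b) 35.1 ppm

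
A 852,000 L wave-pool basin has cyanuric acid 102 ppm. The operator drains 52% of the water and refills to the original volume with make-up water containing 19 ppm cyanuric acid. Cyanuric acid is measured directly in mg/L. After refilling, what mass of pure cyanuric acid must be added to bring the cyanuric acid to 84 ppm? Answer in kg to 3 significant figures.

21.4 kg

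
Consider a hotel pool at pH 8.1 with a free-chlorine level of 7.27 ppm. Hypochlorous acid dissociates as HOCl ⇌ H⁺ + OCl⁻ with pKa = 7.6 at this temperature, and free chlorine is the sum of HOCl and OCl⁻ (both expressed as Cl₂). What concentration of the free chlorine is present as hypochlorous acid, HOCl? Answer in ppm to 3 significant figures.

1.75 ppm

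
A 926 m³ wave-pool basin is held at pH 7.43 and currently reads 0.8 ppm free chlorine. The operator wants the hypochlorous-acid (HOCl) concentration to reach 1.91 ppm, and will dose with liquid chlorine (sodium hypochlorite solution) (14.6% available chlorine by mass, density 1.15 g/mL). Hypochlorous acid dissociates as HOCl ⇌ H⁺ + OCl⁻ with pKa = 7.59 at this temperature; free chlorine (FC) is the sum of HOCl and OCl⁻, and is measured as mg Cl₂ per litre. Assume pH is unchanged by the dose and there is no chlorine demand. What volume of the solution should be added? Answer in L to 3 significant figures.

Volume: 926 m³ = 926,000 L.
[OCl⁻]/[HOCl] = 10^(pH − pKa) = 10^(7.43 − 7.59) = 0.6918; fraction as HOCl = 1/(1 + 0.6918) = 0.5911.
Free chlorine required for 1.91 ppm HOCl: 1.91 / 0.5911 = 3.231 ppm.
FC to add: 3.231 − 0.8 = 2.431 mg/L as Cl₂.
Cl₂ equivalent: 2.431 mg/L × 926,000 L = 2251 g.
Product at 14.6% available Cl: 2251 / 0.146 = 15,420 g.
Volume: 15,420 g ÷ 1.15 g/mL = 13,410 mL.

13.4 L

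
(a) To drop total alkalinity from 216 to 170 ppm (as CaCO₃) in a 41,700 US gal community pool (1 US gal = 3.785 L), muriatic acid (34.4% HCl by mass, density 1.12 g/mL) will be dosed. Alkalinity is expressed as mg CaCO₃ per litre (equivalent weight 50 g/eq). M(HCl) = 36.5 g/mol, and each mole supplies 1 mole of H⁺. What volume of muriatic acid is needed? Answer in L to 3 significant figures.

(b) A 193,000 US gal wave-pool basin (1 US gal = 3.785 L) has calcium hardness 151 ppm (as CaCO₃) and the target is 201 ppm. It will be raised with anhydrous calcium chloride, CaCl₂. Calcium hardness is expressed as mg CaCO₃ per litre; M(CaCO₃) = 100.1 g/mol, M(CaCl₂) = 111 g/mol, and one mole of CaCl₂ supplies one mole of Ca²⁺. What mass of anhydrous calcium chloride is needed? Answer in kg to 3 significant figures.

(a) 13.8 L; (b) 40.5 kg

(a) Volume: 41,700 US gal × 3.785 L/gal = 157,834 L.
(a) Alkalinity to neutralize: (216 − 170) = 46 mg/L as CaCO₃ × 157,834 L = 7260 g as CaCO₃.
(a) Equivalents of H⁺ required: 7260 ÷ 50 g/eq = 145.2 eq = 145.2 mol HCl.
(a) Mass of HCl: 145.2 × 36.5 = 5300 g.
(a) Mass of 34.4% solution: 5300 / 0.344 = 15,410 g.
(a) Volume: 15,410 g ÷ 1.12 g/mL = 13,760 mL.

(b) Volume: 193,000 US gal × 3.785 L/gal = 730,505 L.
(b) Hardness to add: (201 − 151) = 50 mg/L as CaCO₃ × 730,505 L = 36,530 g as CaCO₃.
(b) Moles of Ca²⁺ (1 mol Ca²⁺ ≡ 1 mol CaCO₃): 36,530 / 100.1 g/mol = 364.9 mol.
(b) Mass of CaCl₂: 364.9 × 111 = 40,500 g.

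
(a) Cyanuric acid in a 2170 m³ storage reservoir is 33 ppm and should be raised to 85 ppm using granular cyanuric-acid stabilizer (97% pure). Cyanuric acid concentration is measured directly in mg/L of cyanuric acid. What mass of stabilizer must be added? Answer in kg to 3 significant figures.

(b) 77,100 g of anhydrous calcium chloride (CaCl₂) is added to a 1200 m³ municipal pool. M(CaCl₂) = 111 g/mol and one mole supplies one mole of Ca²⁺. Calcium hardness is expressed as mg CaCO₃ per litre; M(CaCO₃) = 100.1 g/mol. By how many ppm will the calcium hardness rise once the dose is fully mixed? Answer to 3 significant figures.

(a) Volume: 2170 m³ = 2,170,000 L.
(a) CYA to add: (85 − 33) = 52 mg/L × 2,170,000 L = 112,800 g cyanuric acid.
(a) At 97% purity: 112,800 / 0.97 = 116,300 g product.

(b) Volume: 1200 m³ = 1,200,000 L.
(b) Moles of Ca²⁺: 77,100 g ÷ 111 g/mol = 694.6 mol.
(b) As CaCO₃: 694.6 mol × 100.1 g/mol = 69,530 g.
(b) Rise: 69,530 g / 1,200,000 L × 1000 = 57.94 mg/L.

(a) 116 kg; (b) 57.9 ppm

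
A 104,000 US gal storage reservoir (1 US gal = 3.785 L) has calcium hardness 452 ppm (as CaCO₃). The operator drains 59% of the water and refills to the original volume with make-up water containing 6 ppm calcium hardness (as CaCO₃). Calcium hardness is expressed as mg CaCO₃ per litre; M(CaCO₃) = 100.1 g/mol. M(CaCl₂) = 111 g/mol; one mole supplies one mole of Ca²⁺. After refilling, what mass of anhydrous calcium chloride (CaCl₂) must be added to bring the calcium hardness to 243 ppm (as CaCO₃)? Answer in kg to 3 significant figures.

Volume: 104,000 US gal × 3.785 L/gal = 393,640 L.
After draining 59% and refilling: 452 × 0.41 + 6 × 0.59 = 188.86 ppm.
Deficit to target: 243 − 188.86 = 54.14 mg/L.
As CaCO₃: 54.14 mg/L × 393,640 L = 21,310 g; ÷ 100.1 = 212.9 mol Ca²⁺.
Mass: 212.9 × 111 = 23,630 g.

23.6 kg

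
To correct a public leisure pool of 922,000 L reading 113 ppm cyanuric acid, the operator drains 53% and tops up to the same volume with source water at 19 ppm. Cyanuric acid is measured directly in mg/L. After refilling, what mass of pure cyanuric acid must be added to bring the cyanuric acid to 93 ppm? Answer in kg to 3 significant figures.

After draining 53% and refilling: 113 × 0.47 + 19 × 0.53 = 63.18 ppm.
Deficit to target: 93 − 63.18 = 29.82 mg/L.
Mass: 29.82 mg/L × 922,000 L = 27,490 g cyanuric acid.

27.5 kg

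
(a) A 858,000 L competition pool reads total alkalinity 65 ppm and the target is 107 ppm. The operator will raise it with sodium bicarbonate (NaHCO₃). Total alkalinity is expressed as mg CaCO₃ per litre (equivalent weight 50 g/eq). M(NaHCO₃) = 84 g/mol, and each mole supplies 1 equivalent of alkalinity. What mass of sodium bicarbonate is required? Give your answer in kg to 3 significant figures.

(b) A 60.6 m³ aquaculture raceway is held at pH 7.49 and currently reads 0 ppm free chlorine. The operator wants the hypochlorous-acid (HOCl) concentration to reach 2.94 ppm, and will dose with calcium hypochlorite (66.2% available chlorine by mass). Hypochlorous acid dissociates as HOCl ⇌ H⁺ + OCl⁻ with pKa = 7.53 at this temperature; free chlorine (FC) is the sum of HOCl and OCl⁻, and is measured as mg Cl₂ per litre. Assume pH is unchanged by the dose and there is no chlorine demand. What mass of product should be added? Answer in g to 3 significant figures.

(a) 60.5 kg; (b) 515 g

(a) Alkalinity to add: (107 − 65) = 42 mg/L as CaCO₃ × 858,000 L = 36,040 g as CaCO₃.
(a) Equivalents: 36,040 g ÷ 50 g/eq = 720.7 eq.
(a) NaHCO₃ supplies 1 eq per mole → 720.7 mol.
(a) Mass: 720.7 mol × 84 g/mol = 60,540 g.

(b) Volume: 60.6 m³ = 60,600 L.
(b) [OCl⁻]/[HOCl] = 10^(pH − pKa) = 10^(7.49 − 7.53) = 0.912; fraction as HOCl = 1/(1 + 0.912) = 0.523.
(b) Free chlorine required for 2.94 ppm HOCl: 2.94 / 0.523 = 5.621 ppm.
(b) FC to add: 5.621 − 0 = 5.621 mg/L as Cl₂.
(b) Cl₂ equivalent: 5.621 mg/L × 60,600 L = 340.7 g.
(b) Product at 66.2% available Cl: 340.7 / 0.662 = 514.6 g.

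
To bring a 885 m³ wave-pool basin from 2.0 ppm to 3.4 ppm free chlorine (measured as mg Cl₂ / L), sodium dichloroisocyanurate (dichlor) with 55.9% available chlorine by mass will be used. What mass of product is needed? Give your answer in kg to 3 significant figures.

Volume: 885 m³ = 885,000 L.
Chlorine deficit: 3.4 − 2.0 = 1.4 ppm = 1.4 mg/L as Cl₂.
Cl₂ equivalent needed: 1.4 mg/L × 885,000 L = 1,239,000 mg = 1239 g.
Product at 55.9% available chlorine: 1239 / 0.559 = 2216 g.

2.22 kg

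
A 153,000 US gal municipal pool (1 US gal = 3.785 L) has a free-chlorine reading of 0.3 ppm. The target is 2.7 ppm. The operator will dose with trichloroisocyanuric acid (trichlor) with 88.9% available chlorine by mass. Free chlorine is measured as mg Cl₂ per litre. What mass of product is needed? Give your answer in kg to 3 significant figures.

1.56 kg

Volume: 153,000 US gal × 3.785 L/gal = 579,105 L.
Chlorine deficit: 2.7 − 0.3 = 2.4 ppm = 2.4 mg/L as Cl₂.
Cl₂ equivalent needed: 2.4 mg/L × 579,105 L = 1,390,000 mg = 1390 g.
Product at 88.9% available chlorine: 1390 / 0.889 = 1563 g.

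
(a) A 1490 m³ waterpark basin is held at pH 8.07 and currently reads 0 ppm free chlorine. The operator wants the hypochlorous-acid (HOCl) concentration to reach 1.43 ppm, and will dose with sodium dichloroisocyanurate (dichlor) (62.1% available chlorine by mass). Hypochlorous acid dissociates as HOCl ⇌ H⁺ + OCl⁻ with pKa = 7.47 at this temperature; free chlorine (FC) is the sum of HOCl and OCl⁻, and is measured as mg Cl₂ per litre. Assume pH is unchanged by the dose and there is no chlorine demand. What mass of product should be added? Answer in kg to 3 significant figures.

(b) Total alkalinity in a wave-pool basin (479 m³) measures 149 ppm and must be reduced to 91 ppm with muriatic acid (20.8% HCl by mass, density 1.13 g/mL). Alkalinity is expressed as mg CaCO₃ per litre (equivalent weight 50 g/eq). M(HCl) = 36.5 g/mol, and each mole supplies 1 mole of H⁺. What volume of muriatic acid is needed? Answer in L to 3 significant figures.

(a) 17.1 kg; (b) 86.3 L

(a) Volume: 1490 m³ = 1,490,000 L.
(a) [OCl⁻]/[HOCl] = 10^(pH − pKa) = 10^(8.07 − 7.47) = 3.981; fraction as HOCl = 1/(1 + 3.981) = 0.2008.
(a) Free chlorine required for 1.43 ppm HOCl: 1.43 / 0.2008 = 7.123 ppm.
(a) FC to add: 7.123 − 0 = 7.123 mg/L as Cl₂.
(a) Cl₂ equivalent: 7.123 mg/L × 1,490,000 L = 10,610 g.
(a) Product at 62.1% available Cl: 10,610 / 0.621 = 17,090 g.

(b) Volume: 479 m³ = 479,000 L.
(b) Alkalinity to neutralize: (149 − 91) = 58 mg/L as CaCO₃ × 479,000 L = 27,780 g as CaCO₃.
(b) Equivalents of H⁺ required: 27,780 ÷ 50 g/eq = 555.6 eq = 555.6 mol HCl.
(b) Mass of HCl: 555.6 × 36.5 = 20,280 g.
(b) Mass of 20.8% solution: 20,280 / 0.208 = 97,500 g.
(b) Volume: 97,500 g ÷ 1.13 g/mL = 86,290 mL.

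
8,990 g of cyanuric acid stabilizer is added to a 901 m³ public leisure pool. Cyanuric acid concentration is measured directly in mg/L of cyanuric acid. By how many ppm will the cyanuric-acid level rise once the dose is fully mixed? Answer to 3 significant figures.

Volume: 901 m³ = 901,000 L.
Rise: 8,990 g / 901,000 L × 1000 = 9.978 mg/L.

9.98 ppm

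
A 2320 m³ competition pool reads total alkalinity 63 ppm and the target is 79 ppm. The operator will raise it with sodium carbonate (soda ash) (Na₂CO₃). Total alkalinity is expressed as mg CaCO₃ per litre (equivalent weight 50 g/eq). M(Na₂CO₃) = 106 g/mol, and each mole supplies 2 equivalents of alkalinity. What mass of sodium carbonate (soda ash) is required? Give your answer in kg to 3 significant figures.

39.3 kg

Volume: 2320 m³ = 2,320,000 L.
Alkalinity to add: (79 − 63) = 16 mg/L as CaCO₃ × 2,320,000 L = 37,120 g as CaCO₃.
Equivalents: 37,120 g ÷ 50 g/eq = 742.4 eq.
Each mole of Na₂CO₃ supplies 2 eq, so 742.4 / 2 = 371.2 mol.
Mass: 371.2 mol × 106 g/mol = 39,350 g.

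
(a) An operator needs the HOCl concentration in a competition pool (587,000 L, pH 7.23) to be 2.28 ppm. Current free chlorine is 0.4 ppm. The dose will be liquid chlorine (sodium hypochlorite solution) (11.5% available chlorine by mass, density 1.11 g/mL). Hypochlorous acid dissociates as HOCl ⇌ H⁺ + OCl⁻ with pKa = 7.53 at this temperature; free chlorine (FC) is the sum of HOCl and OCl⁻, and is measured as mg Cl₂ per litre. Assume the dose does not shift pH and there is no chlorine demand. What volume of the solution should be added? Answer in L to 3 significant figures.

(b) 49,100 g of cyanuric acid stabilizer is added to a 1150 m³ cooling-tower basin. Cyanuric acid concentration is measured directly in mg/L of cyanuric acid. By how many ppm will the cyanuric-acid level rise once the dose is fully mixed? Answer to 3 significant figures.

(a) 13.9 L; (b) 42.7 ppm

(a) [OCl⁻]/[HOCl] = 10^(pH − pKa) = 10^(7.23 − 7.53) = 0.5012; fraction as HOCl = 1/(1 + 0.5012) = 0.6661.
(a) Free chlorine required for 2.28 ppm HOCl: 2.28 / 0.6661 = 3.423 ppm.
(a) FC to add: 3.423 − 0.4 = 3.023 mg/L as Cl₂.
(a) Cl₂ equivalent: 3.023 mg/L × 587,000 L = 1774 g.
(a) Product at 11.5% available Cl: 1774 / 0.115 = 15,430 g.
(a) Volume: 15,430 g ÷ 1.11 g/mL = 13,900 mL.

(b) Volume: 1150 m³ = 1,150,000 L.
(b) Rise: 49,100 g / 1,150,000 L × 1000 = 42.7 mg/L.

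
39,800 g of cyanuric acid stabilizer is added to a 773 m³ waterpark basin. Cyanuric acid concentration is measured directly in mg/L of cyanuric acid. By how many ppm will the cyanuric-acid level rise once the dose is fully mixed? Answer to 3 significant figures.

Volume: 773 m³ = 773,000 L.
Rise: 39,800 g / 773,000 L × 1000 = 51.49 mg/L.

51.5 ppm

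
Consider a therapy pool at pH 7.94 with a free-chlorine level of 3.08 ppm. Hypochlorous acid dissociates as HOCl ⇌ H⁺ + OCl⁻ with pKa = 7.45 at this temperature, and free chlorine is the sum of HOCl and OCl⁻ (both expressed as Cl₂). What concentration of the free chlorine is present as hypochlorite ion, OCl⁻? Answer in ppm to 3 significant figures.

2.33 ppm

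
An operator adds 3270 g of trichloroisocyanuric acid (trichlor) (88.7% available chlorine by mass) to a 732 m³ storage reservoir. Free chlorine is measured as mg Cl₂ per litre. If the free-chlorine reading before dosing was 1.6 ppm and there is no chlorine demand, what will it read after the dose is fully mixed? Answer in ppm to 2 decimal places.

5.56 ppm

Volume: 732 m³ = 732,000 L.
Available chlorine delivered: 3270 g × 0.887 = 2900 g as Cl₂.
Concentration rise: 2900 g / 732,000 L = 3.962 mg/L = 3.96 ppm.
Final FC: 1.6 + 3.96 = 5.56 ppm.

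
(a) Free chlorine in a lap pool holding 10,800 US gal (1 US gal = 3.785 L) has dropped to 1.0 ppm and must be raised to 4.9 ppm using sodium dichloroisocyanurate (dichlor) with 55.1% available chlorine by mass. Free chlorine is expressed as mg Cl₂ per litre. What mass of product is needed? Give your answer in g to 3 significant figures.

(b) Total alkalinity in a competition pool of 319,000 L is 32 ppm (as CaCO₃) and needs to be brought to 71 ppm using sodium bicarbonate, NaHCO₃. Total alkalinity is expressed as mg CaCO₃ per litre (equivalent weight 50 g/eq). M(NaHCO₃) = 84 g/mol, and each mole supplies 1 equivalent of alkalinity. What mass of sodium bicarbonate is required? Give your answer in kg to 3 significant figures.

(a) 289 g; (b) 20.9 kg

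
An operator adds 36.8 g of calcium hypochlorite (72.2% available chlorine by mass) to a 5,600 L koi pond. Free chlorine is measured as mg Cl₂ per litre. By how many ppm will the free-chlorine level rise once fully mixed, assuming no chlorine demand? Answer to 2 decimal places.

4.74 ppm

Available chlorine delivered: 36.8 g × 0.722 = 26.57 g as Cl₂.
Concentration rise: 26.57 g / 5,600 L = 4.745 mg/L = 4.74 ppm.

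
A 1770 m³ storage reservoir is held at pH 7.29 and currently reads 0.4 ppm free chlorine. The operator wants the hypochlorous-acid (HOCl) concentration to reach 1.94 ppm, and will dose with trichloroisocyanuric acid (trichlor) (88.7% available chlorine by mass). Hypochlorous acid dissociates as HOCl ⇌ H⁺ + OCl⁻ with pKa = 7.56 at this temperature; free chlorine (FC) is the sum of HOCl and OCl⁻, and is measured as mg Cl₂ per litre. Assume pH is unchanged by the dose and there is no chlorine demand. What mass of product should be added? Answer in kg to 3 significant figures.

Volume: 1770 m³ = 1,770,000 L.
[OCl⁻]/[HOCl] = 10^(pH − pKa) = 10^(7.29 − 7.56) = 0.537; fraction as HOCl = 1/(1 + 0.537) = 0.6506.
Free chlorine required for 1.94 ppm HOCl: 1.94 / 0.6506 = 2.982 ppm.
FC to add: 2.982 − 0.4 = 2.582 mg/L as Cl₂.
Cl₂ equivalent: 2.582 mg/L × 1,770,000 L = 4570 g.
Product at 88.7% available Cl: 4570 / 0.887 = 5152 g.

5.15 kg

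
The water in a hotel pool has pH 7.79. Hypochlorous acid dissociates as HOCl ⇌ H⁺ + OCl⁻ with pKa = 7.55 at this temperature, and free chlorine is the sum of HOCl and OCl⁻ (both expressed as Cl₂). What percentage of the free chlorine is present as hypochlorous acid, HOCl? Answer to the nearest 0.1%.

[OCl⁻]/[HOCl] = 10^(pH − pKa) = 10^(7.79 − 7.55) = 10^0.24 = 1.738.
Fraction as HOCl = 1 / (1 + 1.738) = 0.3653.

36.5%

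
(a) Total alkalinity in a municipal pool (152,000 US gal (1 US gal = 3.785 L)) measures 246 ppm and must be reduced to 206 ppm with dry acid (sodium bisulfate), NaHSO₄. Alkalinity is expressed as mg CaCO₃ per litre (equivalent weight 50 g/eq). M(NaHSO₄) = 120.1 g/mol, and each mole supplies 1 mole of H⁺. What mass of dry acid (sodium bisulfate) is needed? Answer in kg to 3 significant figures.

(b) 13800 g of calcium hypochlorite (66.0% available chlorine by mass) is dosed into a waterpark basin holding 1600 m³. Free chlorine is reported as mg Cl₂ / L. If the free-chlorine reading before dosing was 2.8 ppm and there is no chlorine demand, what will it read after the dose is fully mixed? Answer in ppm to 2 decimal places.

(a) Volume: 152,000 US gal × 3.785 L/gal = 575,320 L.
(a) Alkalinity to neutralize: (246 − 206) = 40 mg/L as CaCO₃ × 575,320 L = 23,010 g as CaCO₃.
(a) Equivalents of H⁺ required: 23,010 ÷ 50 g/eq = 460.3 eq = 460.3 mol NaHSO₄.
(a) Mass of NaHSO₄: 460.3 × 120.1 = 55,280 g.

(b) Volume: 1600 m³ = 1,600,000 L.
(b) Available chlorine delivered: 13,800 g × 0.66 = 9108 g as Cl₂.
(b) Concentration rise: 9108 g / 1,600,000 L = 5.692 mg/L = 5.69 ppm.
(b) Final FC: 2.8 + 5.69 = 8.49 ppm.

(a) 55.3 kg; (b) 8.49 ppm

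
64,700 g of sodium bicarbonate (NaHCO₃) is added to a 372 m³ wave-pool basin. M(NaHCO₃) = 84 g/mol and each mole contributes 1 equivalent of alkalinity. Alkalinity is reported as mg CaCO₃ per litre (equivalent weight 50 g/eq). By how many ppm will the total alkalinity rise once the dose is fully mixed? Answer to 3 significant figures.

Volume: 372 m³ = 372,000 L.
Moles of NaHCO₃: 64,700 g ÷ 84 g/mol = 770.2 mol → 770.2 eq of alkalinity.
As CaCO₃: 770.2 eq × 50 g/eq = 38,510 g.
Rise: 38,510 g / 372,000 L × 1000 = 103.5 mg/L.

104 ppm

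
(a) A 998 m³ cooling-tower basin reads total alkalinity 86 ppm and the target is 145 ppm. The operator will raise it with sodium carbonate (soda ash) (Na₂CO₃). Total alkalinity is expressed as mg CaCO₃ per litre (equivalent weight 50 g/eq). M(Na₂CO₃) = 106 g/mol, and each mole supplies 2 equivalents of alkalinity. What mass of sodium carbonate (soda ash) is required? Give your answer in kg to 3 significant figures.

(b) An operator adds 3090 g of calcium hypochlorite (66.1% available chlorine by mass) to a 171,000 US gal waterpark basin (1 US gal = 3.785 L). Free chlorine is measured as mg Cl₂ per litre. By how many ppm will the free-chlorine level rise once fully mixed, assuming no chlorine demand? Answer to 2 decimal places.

(a) Volume: 998 m³ = 998,000 L.
(a) Alkalinity to add: (145 − 86) = 59 mg/L as CaCO₃ × 998,000 L = 58,880 g as CaCO₃.
(a) Equivalents: 58,880 g ÷ 50 g/eq = 1178 eq.
(a) Each mole of Na₂CO₃ supplies 2 eq, so 1178 / 2 = 588.8 mol.
(a) Mass: 588.8 mol × 106 g/mol = 62,410 g.

(b) Volume: 171,000 US gal × 3.785 L/gal = 647,235 L.
(b) Available chlorine delivered: 3090 g × 0.661 = 2042 g as Cl₂.
(b) Concentration rise: 2042 g / 647,235 L = 3.156 mg/L = 3.16 ppm.

(a) 62.4 kg; (b) 3.16 ppm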